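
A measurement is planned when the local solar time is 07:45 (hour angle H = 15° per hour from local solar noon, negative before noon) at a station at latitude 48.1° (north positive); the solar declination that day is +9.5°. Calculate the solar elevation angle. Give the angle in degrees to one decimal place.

24.5°

Hour angle H = 15° × (7.75 − 12) = -63.75°.
cos θ_z = sin φ sin δ + cos φ cos δ cos H = (0.7443)(0.1650) + (0.6678)(0.9863)(0.4423) = 0.4141.
θ_z = arccos(0.4141) = 65.54°, so the elevation is 90° − 65.54° = 24.46°.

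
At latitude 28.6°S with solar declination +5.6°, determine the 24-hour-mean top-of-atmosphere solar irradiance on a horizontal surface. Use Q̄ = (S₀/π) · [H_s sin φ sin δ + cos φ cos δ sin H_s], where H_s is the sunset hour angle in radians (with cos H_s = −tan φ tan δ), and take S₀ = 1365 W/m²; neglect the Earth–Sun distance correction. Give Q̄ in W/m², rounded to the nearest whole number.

348 W/m²

cos H_s = −tan(-28.6°) · tan(5.6°) = 0.0535, so H_s = arccos(0.0535) = 86.93°. In radians, H_s = 1.5172.
H_s sin φ sin δ = 1.5172 × -0.4787 × 0.0976 = -0.0709.
cos φ cos δ sin H_s = 0.8780 × 0.9952 × 0.9986 = 0.8726.
Q̄ = (1365/π) × (-0.0709 + 0.8726) = 434.49 × 0.8017 = 348.33 W/m².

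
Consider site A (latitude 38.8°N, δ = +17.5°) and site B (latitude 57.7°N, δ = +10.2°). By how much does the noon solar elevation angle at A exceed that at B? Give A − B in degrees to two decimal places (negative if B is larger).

+26.20°

A: 90° − |38.8 − (17.5)| = 68.70°.
B: 90° − |57.7 − (10.2)| = 42.50°.
A − B = 68.70 − 42.50 = 26.20°.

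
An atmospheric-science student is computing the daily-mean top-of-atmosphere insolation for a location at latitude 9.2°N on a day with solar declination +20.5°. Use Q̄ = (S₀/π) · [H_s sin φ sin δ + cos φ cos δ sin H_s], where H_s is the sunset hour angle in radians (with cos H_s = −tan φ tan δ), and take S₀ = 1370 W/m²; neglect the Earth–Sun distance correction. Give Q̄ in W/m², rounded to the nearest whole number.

442 W/m²

−tan φ tan δ = −(0.1620)(0.3739) = -0.0606; H_s = arccos(-0.0606) = 93.47°. In radians, H_s = 1.6314.
H_s sin φ sin δ = 1.6314 × 0.1599 × 0.3502 = 0.0914.
cos φ cos δ sin H_s = 0.9871 × 0.9367 × 0.9982 = 0.9230.
Q̄ = (1370/π) × (0.0914 + 0.9230) = 436.08 × 1.0144 = 442.36 W/m².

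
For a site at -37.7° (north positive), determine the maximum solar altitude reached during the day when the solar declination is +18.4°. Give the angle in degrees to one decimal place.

At local solar noon the hour angle is zero, so the elevation is 90° − |φ − δ| = 90° − |-37.7° − (18.4°)| = 90° − 56.1° = 33.9°.

33.9°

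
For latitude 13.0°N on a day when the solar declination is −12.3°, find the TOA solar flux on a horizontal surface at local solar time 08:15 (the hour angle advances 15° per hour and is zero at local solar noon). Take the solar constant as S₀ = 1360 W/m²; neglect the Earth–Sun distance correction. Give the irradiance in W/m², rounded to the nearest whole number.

Hour angle H = 15° × (8.25 − 12) = -56.25°.
cos θ_z = sin φ sin δ + cos φ cos δ cos H = (0.2250)(-0.2130) + (0.9744)(0.9770)(0.5556) = 0.4810.
Top-of-atmosphere irradiance = S₀ cos θ_z = 1360 × 0.4810 = 654.16 W/m².

654 W/m²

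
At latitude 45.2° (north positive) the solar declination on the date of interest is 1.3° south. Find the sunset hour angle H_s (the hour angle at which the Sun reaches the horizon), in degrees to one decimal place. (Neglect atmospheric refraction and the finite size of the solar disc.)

The sunset hour angle satisfies cos H_s = −tan φ tan δ = 0.0229, giving H_s = 88.69°.

88.7°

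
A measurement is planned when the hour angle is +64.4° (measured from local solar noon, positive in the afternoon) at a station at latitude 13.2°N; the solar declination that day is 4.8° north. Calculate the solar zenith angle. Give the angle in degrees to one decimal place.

64.0°

cos θ_z = sin φ sin δ + cos φ cos δ cos H = (0.2284)(0.0837) + (0.9736)(0.9965)(0.4321) = 0.4383.
θ_z = arccos(0.4383) = 64.00°.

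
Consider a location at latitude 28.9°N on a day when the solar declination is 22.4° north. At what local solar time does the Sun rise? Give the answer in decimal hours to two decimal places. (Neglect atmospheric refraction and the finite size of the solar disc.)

cos H_s = −tan(28.9°) · tan(22.4°) = -0.2275, so H_s = arccos(-0.2275) = 103.15°.
Sunrise is at 12 − H_s/15 = 12 − 6.877 = 5.123 h local solar time.

5.12 h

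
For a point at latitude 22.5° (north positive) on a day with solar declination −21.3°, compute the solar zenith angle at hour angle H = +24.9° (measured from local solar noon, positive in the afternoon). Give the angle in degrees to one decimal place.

50.1°

cos θ_z = sin φ sin δ + cos φ cos δ cos H = (0.3827)(-0.3633) + (0.9239)(0.9317)(0.9070) = 0.6417.
θ_z = arccos(0.6417) = 50.08°.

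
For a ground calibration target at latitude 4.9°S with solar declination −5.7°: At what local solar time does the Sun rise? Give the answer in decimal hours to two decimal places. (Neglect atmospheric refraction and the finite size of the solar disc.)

5.97 h

−tan φ tan δ = −(-0.0857)(-0.0998) = -0.0086; H_s = arccos(-0.0086) = 90.49°.
Sunrise is at 12 − H_s/15 = 12 − 6.033 = 5.967 h local solar time.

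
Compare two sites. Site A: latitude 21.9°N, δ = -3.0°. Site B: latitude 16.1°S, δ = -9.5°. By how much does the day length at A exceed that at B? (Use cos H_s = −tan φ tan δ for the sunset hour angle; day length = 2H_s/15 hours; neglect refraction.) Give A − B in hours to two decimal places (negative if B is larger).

-0.53 h

A: H_s = arccos(−tan 21.9° · tan -3.0°) = 88.79°, so 2H_s/15 = 11.8387 h.
B: H_s = arccos(−tan -16.1° · tan -9.5°) = 92.77°, so 2H_s/15 = 12.3693 h.
A − B = 11.8387 − 12.3693 = -0.5306 h.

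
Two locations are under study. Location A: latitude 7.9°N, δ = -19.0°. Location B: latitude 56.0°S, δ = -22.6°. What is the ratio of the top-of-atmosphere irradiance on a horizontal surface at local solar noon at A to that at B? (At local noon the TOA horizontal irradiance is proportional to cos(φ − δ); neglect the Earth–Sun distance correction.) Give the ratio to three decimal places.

A: cos θ_z = cos(7.9° − (-19.0°)) = 0.8918.
B: cos θ_z = cos(-56.0° − (-22.6°)) = 0.8348.
Ratio A/B = 0.8918 / 0.8348 = 1.0683.

1.068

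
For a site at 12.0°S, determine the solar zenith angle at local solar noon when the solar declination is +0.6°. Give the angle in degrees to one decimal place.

12.6°

At local solar noon the hour angle is zero, so the zenith angle is |φ − δ| = |-12.0° − (0.6°)| = 12.6°.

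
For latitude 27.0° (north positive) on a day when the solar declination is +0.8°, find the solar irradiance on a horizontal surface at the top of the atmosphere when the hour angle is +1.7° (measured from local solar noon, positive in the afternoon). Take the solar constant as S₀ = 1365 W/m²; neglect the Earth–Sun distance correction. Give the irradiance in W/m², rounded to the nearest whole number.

1224 W/m²

cos θ_z = sin(27.0°) sin(0.8°) + cos(27.0°) cos(0.8°) cos(1.70°) = 0.0063 + 0.8905 = 0.8968.
Top-of-atmosphere irradiance = S₀ cos θ_z = 1365 × 0.8968 = 1224.13 W/m².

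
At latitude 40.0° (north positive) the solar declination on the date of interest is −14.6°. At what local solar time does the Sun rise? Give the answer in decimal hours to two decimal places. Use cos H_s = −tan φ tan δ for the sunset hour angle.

6.84 h

−tan φ tan δ = −(0.8391)(-0.2605) = 0.2186; H_s = arccos(0.2186) = 77.37°.
Sunrise is at 12 − H_s/15 = 12 − 5.158 = 6.842 h local solar time.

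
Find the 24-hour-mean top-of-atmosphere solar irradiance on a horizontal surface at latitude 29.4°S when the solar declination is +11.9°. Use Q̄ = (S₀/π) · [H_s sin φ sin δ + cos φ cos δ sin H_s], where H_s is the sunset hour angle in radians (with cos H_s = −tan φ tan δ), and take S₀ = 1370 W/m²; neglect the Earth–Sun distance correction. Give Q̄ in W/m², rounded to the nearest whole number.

−tan φ tan δ = −(-0.5635)(0.2107) = 0.1187; H_s = arccos(0.1187) = 83.18°. In radians, H_s = 1.4518.
H_s sin φ sin δ = 1.4518 × -0.4909 × 0.2062 = -0.1470.
cos φ cos δ sin H_s = 0.8712 × 0.9785 × 0.9929 = 0.8464.
Q̄ = (1370/π) × (-0.1470 + 0.8464) = 436.08 × 0.6994 = 304.99 W/m².

305 W/m²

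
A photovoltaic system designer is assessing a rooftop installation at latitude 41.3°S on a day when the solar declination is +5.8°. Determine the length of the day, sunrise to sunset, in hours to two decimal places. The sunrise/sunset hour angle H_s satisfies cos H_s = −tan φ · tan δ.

11.32 hours

The sunset hour angle satisfies cos H_s = −tan φ tan δ = 0.0892, giving H_s = 84.88°.
Day length = 2 H_s / 15° h⁻¹ = 169.76° / 15 = 11.317 h.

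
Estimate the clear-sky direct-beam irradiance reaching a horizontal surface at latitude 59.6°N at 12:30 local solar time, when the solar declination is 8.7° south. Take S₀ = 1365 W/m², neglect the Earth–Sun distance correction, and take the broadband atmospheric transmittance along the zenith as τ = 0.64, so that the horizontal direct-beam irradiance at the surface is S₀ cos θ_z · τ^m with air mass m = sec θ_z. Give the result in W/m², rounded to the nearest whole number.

Hour angle H = 15° × (12.5 − 12) = 7.50°.
With φ = 59.6°, δ = -8.7°, H = 7.50°: sin φ sin δ = -0.1305, cos φ cos δ cos H = 0.4959, so cos θ_z = 0.3654.
Air mass m = 1/cos θ_z = 1/0.3654 = 2.737; τ^m = 0.64^2.737 = 0.2948.
Surface direct beam = 1365 × 0.3654 × 0.2948 = 147.04 W/m².

147 W/m²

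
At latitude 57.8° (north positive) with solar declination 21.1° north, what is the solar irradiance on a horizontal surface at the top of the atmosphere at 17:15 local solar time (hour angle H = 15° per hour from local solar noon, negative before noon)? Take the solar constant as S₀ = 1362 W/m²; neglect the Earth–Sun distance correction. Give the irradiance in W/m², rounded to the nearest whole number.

Hour angle H = 15° × (17.25 − 12) = 78.75°.
cos θ_z = sin(57.8°) sin(21.1°) + cos(57.8°) cos(21.1°) cos(78.75°) = 0.3046 + 0.0970 = 0.4016.
Top-of-atmosphere irradiance = S₀ cos θ_z = 1362 × 0.4016 = 546.98 W/m².

547 W/m²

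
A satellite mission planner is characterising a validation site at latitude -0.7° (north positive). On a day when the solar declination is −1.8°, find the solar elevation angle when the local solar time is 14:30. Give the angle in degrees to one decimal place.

52.5°

Hour angle H = 15° × (14.5 − 12) = 37.50°.
cos θ_z = sin φ sin δ + cos φ cos δ cos H = (-0.0122)(-0.0314) + (0.9999)(0.9995)(0.7934) = 0.7933.
θ_z = arccos(0.7933) = 37.51°, so the elevation is 90° − 37.51° = 52.49°.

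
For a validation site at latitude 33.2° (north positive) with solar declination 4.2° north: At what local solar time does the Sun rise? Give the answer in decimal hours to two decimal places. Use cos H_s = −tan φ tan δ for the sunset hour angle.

5.82 h

The sunset hour angle satisfies cos H_s = −tan φ tan δ = -0.0481, giving H_s = 92.76°.
Sunrise is at 12 − H_s/15 = 12 − 6.184 = 5.816 h local solar time.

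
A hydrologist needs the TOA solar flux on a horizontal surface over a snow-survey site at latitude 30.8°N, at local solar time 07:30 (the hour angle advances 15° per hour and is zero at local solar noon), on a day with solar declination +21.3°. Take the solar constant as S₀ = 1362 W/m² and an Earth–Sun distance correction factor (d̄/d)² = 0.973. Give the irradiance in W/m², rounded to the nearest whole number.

652 W/m²

Hour angle H = 15° × (7.5 − 12) = -67.50°.
cos θ_z = sin(30.8°) sin(21.3°) + cos(30.8°) cos(21.3°) cos(-67.50°) = 0.1860 + 0.3063 = 0.4923.
Top-of-atmosphere irradiance = S₀ (d̄/d)² cos θ_z = 1362 × 0.973 × 0.4923 = 652.41 W/m².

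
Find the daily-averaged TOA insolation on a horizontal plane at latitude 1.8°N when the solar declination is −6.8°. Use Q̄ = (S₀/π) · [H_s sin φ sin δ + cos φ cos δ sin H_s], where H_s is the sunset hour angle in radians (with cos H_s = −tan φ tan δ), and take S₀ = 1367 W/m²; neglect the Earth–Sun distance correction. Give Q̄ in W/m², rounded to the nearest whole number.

429 W/m²

−tan φ tan δ = −(0.0314)(-0.1192) = 0.0037; H_s = arccos(0.0037) = 89.79°. In radians, H_s = 1.5671.
H_s sin φ sin δ = 1.5671 × 0.0314 × -0.1184 = -0.0058.
cos φ cos δ sin H_s = 0.9995 × 0.9930 × 1.0000 = 0.9925.
Q̄ = (1367/π) × (-0.0058 + 0.9925) = 435.13 × 0.9867 = 429.34 W/m².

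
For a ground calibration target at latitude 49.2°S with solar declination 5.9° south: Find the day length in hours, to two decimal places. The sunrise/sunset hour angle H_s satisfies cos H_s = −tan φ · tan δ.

12.92 hours

cos H_s = −tan(-49.2°) · tan(-5.9°) = -0.1197, so H_s = arccos(-0.1197) = 96.87°.
Day length = 2 H_s / 15° h⁻¹ = 193.74° / 15 = 12.916 h.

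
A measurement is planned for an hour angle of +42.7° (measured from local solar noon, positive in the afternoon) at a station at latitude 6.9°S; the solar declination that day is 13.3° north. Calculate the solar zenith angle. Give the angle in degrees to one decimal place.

47.0°

cos θ_z = sin φ sin δ + cos φ cos δ cos H = (-0.1201)(0.2300) + (0.9928)(0.9732)(0.7349) = 0.6824.
θ_z = arccos(0.6824) = 46.97°.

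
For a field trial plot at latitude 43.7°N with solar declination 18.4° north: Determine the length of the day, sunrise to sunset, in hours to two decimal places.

−tan φ tan δ = −(0.9556)(0.3327) = -0.3179; H_s = arccos(-0.3179) = 108.54°.
Day length = 2 H_s / 15° h⁻¹ = 217.08° / 15 = 14.472 h.

14.47 hours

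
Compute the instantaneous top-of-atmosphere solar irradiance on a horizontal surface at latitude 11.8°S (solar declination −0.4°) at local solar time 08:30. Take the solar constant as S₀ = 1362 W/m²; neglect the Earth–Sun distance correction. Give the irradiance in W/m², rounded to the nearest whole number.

Hour angle H = 15° × (8.5 − 12) = -52.50°.
cos θ_z = sin φ sin δ + cos φ cos δ cos H = (-0.2045)(-0.0070) + (0.9789)(1.0000)(0.6088) = 0.5974.
Top-of-atmosphere irradiance = S₀ cos θ_z = 1362 × 0.5974 = 813.66 W/m².

814 W/m²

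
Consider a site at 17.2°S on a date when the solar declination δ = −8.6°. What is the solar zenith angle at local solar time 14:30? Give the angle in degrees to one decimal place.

37.5°

Hour angle H = 15° × (14.5 − 12) = 37.50°.
cos θ_z = sin φ sin δ + cos φ cos δ cos H = (-0.2957)(-0.1495) + (0.9553)(0.9888)(0.7934) = 0.7937.
θ_z = arccos(0.7937) = 37.47°.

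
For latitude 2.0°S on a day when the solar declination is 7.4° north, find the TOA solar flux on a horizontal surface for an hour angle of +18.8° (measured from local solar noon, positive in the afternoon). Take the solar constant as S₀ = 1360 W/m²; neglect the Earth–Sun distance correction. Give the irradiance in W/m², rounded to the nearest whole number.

With φ = -2.0°, δ = 7.4°, H = 18.80°: sin φ sin δ = -0.0045, cos φ cos δ cos H = 0.9382, so cos θ_z = 0.9337.
Top-of-atmosphere irradiance = S₀ cos θ_z = 1360 × 0.9337 = 1269.83 W/m².

1270 W/m²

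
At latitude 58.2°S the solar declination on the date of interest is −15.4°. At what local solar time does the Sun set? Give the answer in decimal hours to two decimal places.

19.76 h

The sunset hour angle satisfies cos H_s = −tan φ tan δ = -0.4442, giving H_s = 116.37°.
Sunset is at 12 + H_s/15 = 12 + 7.758 = 19.758 h local solar time.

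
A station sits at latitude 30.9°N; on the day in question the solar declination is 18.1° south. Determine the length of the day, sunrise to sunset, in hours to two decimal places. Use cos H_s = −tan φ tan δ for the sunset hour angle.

cos H_s = −tan(30.9°) · tan(-18.1°) = 0.1956, so H_s = arccos(0.1956) = 78.72°.
Day length = 2 H_s / 15° h⁻¹ = 157.44° / 15 = 10.496 h.

10.50 hours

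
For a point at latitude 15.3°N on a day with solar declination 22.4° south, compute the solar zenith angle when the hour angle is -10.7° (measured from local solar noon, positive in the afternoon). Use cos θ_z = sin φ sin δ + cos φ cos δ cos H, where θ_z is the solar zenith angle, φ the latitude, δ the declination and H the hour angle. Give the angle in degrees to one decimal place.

cos θ_z = sin φ sin δ + cos φ cos δ cos H = (0.2639)(-0.3811) + (0.9646)(0.9245)(0.9826) = 0.7757.
θ_z = arccos(0.7757) = 39.13°.

39.1°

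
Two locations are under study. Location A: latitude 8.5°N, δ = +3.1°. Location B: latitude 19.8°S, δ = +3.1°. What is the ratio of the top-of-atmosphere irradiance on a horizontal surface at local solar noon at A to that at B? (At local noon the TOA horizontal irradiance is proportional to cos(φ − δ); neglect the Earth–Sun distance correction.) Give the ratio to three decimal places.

A: cos θ_z = cos(8.5° − (3.1°)) = 0.9956.
B: cos θ_z = cos(-19.8° − (3.1°)) = 0.9212.
Ratio A/B = 0.9956 / 0.9212 = 1.0808.

1.081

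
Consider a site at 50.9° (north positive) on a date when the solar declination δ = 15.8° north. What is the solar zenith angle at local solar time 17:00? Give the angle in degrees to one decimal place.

Hour angle H = 15° × (17 − 12) = 75.00°.
With φ = 50.9°, δ = 15.8°, H = 75.00°: sin φ sin δ = 0.2113, cos φ cos δ cos H = 0.1571, so cos θ_z = 0.3684.
θ_z = arccos(0.3684) = 68.38°.

68.4°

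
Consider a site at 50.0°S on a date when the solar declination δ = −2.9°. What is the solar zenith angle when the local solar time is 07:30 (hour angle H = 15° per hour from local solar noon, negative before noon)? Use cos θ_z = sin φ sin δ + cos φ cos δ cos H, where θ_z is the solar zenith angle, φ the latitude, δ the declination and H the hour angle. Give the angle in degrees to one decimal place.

73.5°

Hour angle H = 15° × (7.5 − 12) = -67.50°.
cos θ_z = sin(-50.0°) sin(-2.9°) + cos(-50.0°) cos(-2.9°) cos(-67.50°) = 0.0388 + 0.2457 = 0.2845.
θ_z = arccos(0.2845) = 73.47°.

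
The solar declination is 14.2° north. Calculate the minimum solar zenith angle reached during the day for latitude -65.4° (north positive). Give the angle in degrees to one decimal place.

At local solar noon the hour angle is zero, so the zenith angle is |φ − δ| = |-65.4° − (14.2°)| = 79.6°.

79.6°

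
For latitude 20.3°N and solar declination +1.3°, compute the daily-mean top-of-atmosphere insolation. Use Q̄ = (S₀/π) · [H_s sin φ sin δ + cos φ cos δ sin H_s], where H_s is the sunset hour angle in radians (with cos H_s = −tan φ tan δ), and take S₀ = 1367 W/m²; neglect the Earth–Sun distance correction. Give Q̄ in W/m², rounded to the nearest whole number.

The sunset hour angle satisfies cos H_s = −tan φ tan δ = -0.0084, giving H_s = 90.48°. In radians, H_s = 1.5792.
H_s sin φ sin δ = 1.5792 × 0.3469 × 0.0227 = 0.0124.
cos φ cos δ sin H_s = 0.9379 × 0.9997 × 1.0000 = 0.9376.
Q̄ = (1367/π) × (0.0124 + 0.9376) = 435.13 × 0.9500 = 413.37 W/m².

413 W/m²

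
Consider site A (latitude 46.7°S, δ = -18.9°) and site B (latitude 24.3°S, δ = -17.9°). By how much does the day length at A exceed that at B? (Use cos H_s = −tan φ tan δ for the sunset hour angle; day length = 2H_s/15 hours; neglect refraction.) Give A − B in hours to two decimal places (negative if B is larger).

+1.72 h

A: H_s = arccos(−tan -46.7° · tan -18.9°) = 111.30°, so 2H_s/15 = 14.8400 h.
B: H_s = arccos(−tan -24.3° · tan -17.9°) = 98.39°, so 2H_s/15 = 13.1187 h.
A − B = 14.8400 − 13.1187 = 1.7213 h.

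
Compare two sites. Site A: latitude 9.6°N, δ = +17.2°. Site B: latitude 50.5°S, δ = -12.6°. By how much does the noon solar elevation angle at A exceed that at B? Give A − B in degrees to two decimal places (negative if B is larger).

A: 90° − |9.6 − (17.2)| = 82.40°.
B: 90° − |-50.5 − (-12.6)| = 52.10°.
A − B = 82.40 − 52.10 = 30.30°.

+30.30°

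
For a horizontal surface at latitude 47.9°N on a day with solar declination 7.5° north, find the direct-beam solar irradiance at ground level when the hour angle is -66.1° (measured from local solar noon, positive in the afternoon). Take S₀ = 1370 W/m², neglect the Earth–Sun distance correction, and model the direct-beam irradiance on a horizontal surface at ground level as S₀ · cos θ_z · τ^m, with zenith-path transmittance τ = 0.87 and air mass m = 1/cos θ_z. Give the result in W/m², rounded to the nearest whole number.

343 W/m²

cos θ_z = sin φ sin δ + cos φ cos δ cos H = (0.7420)(0.1305) + (0.6704)(0.9914)(0.4051) = 0.3661.
Air mass m = 1/cos θ_z = 1/0.3661 = 2.731; τ^m = 0.87^2.731 = 0.6836.
Surface direct beam = 1370 × 0.3661 × 0.6836 = 342.86 W/m².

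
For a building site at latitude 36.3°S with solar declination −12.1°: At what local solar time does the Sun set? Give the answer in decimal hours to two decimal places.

cos H_s = −tan(-36.3°) · tan(-12.1°) = -0.1575, so H_s = arccos(-0.1575) = 99.06°.
Sunset is at 12 + H_s/15 = 12 + 6.604 = 18.604 h local solar time.

18.60 h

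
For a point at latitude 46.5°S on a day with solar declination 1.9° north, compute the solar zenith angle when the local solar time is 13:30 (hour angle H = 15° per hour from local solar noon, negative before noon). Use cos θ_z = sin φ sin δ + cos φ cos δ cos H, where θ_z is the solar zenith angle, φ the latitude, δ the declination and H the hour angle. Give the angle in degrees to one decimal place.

Hour angle H = 15° × (13.5 − 12) = 22.50°.
cos θ_z = sin(-46.5°) sin(1.9°) + cos(-46.5°) cos(1.9°) cos(22.50°) = -0.0240 + 0.6356 = 0.6116.
θ_z = arccos(0.6116) = 52.29°.

52.3°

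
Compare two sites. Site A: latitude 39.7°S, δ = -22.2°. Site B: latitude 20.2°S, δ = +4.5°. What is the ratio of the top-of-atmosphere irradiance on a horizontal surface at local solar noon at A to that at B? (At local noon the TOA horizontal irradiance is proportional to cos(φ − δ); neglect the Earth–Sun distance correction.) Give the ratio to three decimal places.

A: cos θ_z = cos(-39.7° − (-22.2°)) = 0.9537.
B: cos θ_z = cos(-20.2° − (4.5°)) = 0.9085.
Ratio A/B = 0.9537 / 0.9085 = 1.0498.

1.050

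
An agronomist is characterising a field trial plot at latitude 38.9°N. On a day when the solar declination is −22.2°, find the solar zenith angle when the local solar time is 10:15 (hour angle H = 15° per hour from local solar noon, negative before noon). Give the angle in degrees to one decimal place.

Hour angle H = 15° × (10.25 − 12) = -26.25°.
With φ = 38.9°, δ = -22.2°, H = -26.25°: sin φ sin δ = -0.2373, cos φ cos δ cos H = 0.6462, so cos θ_z = 0.4089.
θ_z = arccos(0.4089) = 65.86°.

65.9°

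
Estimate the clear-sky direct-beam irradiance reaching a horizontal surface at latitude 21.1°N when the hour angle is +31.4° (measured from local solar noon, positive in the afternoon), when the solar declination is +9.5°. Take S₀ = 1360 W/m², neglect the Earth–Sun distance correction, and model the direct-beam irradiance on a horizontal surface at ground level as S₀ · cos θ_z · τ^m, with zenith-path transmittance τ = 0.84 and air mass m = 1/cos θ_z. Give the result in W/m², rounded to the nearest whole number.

cos θ_z = sin φ sin δ + cos φ cos δ cos H = (0.3600)(0.1650) + (0.9330)(0.9863)(0.8536) = 0.8449.
Air mass m = 1/cos θ_z = 1/0.8449 = 1.184; τ^m = 0.84^1.184 = 0.8135.
Surface direct beam = 1360 × 0.8449 × 0.8135 = 934.76 W/m².

935 W/m²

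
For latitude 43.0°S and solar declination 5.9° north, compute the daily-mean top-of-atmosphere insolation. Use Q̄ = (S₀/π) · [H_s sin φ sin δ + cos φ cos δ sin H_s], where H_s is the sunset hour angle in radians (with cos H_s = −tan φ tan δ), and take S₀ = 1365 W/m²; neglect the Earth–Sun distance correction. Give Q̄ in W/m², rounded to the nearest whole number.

270 W/m²

cos H_s = −tan(-43.0°) · tan(5.9°) = 0.0964, so H_s = arccos(0.0964) = 84.47°. In radians, H_s = 1.4743.
H_s sin φ sin δ = 1.4743 × -0.6820 × 0.1028 = -0.1034.
cos φ cos δ sin H_s = 0.7314 × 0.9947 × 0.9953 = 0.7241.
Q̄ = (1365/π) × (-0.1034 + 0.7241) = 434.49 × 0.6207 = 269.69 W/m².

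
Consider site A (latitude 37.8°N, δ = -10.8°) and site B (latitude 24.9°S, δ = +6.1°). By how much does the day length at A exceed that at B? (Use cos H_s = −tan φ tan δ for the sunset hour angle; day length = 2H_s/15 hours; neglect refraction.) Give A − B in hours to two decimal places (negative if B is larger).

-0.76 h

A: H_s = arccos(−tan 37.8° · tan -10.8°) = 81.49°, so 2H_s/15 = 10.8653 h.
B: H_s = arccos(−tan -24.9° · tan 6.1°) = 87.16°, so 2H_s/15 = 11.6213 h.
A − B = 10.8653 − 11.6213 = -0.7560 h.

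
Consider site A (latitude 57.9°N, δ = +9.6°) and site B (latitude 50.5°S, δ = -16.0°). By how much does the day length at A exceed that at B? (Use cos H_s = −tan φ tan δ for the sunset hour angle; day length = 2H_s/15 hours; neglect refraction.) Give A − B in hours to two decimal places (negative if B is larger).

A: H_s = arccos(−tan 57.9° · tan 9.6°) = 105.64°, so 2H_s/15 = 14.0853 h.
B: H_s = arccos(−tan -50.5° · tan -16.0°) = 110.36°, so 2H_s/15 = 14.7147 h.
A − B = 14.0853 − 14.7147 = -0.6294 h.

-0.63 h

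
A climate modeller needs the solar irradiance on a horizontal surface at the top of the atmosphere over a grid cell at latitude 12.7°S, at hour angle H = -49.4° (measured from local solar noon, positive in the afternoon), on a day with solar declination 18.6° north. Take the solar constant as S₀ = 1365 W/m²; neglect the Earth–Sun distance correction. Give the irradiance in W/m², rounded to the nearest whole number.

726 W/m²

With φ = -12.7°, δ = 18.6°, H = -49.40°: sin φ sin δ = -0.0701, cos φ cos δ cos H = 0.6017, so cos θ_z = 0.5316.
Top-of-atmosphere irradiance = S₀ cos θ_z = 1365 × 0.5316 = 725.63 W/m².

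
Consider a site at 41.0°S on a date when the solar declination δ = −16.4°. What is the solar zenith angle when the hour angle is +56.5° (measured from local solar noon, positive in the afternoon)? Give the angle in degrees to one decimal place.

54.2°

cos θ_z = sin(-41.0°) sin(-16.4°) + cos(-41.0°) cos(-16.4°) cos(56.50°) = 0.1852 + 0.3996 = 0.5848.
θ_z = arccos(0.5848) = 54.21°.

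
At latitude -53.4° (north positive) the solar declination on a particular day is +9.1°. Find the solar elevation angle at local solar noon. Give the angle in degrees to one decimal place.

27.5°

At local solar noon the hour angle is zero, so the elevation is 90° − |φ − δ| = 90° − |-53.4° − (9.1°)| = 90° − 62.5° = 27.5°.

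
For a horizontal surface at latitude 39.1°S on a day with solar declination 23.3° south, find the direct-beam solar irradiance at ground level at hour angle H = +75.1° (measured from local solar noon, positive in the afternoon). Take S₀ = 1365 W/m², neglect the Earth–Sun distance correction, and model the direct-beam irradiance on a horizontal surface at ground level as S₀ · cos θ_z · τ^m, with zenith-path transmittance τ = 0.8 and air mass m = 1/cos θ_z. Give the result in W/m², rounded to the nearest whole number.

cos θ_z = sin φ sin δ + cos φ cos δ cos H = (-0.6307)(-0.3955) + (0.7760)(0.9184)(0.2571) = 0.4327.
Air mass m = 1/cos θ_z = 1/0.4327 = 2.311; τ^m = 0.8^2.311 = 0.5971.
Surface direct beam = 1365 × 0.4327 × 0.5971 = 352.67 W/m².

353 W/m²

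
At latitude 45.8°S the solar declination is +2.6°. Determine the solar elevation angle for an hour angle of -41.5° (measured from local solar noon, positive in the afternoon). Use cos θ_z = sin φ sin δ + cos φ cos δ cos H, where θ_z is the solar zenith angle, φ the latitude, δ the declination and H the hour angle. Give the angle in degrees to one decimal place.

With φ = -45.8°, δ = 2.6°, H = -41.50°: sin φ sin δ = -0.0325, cos φ cos δ cos H = 0.5216, so cos θ_z = 0.4891.
θ_z = arccos(0.4891) = 60.72°, so the elevation is 90° − 60.72° = 29.28°.

29.3°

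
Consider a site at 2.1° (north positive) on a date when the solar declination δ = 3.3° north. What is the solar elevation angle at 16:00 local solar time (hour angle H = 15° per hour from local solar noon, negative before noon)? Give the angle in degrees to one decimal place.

30.1°

Hour angle H = 15° × (16 − 12) = 60.00°.
cos θ_z = sin(2.1°) sin(3.3°) + cos(2.1°) cos(3.3°) cos(60.00°) = 0.0021 + 0.4988 = 0.5009.
θ_z = arccos(0.5009) = 59.94°, so the elevation is 90° − 59.94° = 30.06°.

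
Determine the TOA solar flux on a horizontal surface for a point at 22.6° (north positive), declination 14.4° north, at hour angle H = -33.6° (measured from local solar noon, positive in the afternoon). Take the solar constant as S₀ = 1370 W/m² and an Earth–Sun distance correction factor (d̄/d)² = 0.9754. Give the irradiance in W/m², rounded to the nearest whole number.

1123 W/m²

cos θ_z = sin φ sin δ + cos φ cos δ cos H = (0.3843)(0.2487) + (0.9232)(0.9686)(0.8329) = 0.8404.
Top-of-atmosphere irradiance = S₀ (d̄/d)² cos θ_z = 1370 × 0.9754 × 0.8404 = 1123.02 W/m².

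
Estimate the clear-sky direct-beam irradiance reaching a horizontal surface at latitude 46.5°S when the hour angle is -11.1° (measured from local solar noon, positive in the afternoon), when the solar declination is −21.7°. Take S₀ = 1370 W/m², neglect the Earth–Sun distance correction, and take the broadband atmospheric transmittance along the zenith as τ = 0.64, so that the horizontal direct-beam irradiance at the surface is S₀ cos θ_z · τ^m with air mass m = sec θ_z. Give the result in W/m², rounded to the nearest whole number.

With φ = -46.5°, δ = -21.7°, H = -11.10°: sin φ sin δ = 0.2682, cos φ cos δ cos H = 0.6276, so cos θ_z = 0.8958.
Air mass m = 1/cos θ_z = 1/0.8958 = 1.116; τ^m = 0.64^1.116 = 0.6077.
Surface direct beam = 1370 × 0.8958 × 0.6077 = 745.80 W/m².

746 W/m²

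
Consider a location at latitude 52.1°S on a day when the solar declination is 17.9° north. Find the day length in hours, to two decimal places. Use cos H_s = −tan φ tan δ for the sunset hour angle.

8.73 hours

cos H_s = −tan(-52.1°) · tan(17.9°) = 0.4149, so H_s = arccos(0.4149) = 65.49°.
Day length = 2 H_s / 15° h⁻¹ = 130.98° / 15 = 8.732 h.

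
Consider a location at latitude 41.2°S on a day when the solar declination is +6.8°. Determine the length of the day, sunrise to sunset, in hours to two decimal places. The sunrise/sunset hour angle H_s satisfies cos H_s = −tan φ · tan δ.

cos H_s = −tan(-41.2°) · tan(6.8°) = 0.1044, so H_s = arccos(0.1044) = 84.01°.
Day length = 2 H_s / 15° h⁻¹ = 168.02° / 15 = 11.201 h.

11.20 hours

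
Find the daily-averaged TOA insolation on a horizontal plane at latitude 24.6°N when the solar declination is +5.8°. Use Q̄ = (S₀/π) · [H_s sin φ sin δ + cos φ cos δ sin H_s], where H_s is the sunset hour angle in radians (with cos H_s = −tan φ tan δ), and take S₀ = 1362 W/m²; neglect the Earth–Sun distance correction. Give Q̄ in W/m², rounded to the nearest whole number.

421 W/m²

−tan φ tan δ = −(0.4578)(0.1016) = -0.0465; H_s = arccos(-0.0465) = 92.67°. In radians, H_s = 1.6174.
H_s sin φ sin δ = 1.6174 × 0.4163 × 0.1011 = 0.0681.
cos φ cos δ sin H_s = 0.9092 × 0.9949 × 0.9989 = 0.9036.
Q̄ = (1362/π) × (0.0681 + 0.9036) = 433.54 × 0.9717 = 421.27 W/m².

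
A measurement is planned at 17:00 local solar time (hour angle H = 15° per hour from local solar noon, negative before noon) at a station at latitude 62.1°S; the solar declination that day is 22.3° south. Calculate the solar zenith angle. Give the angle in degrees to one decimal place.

Hour angle H = 15° × (17 − 12) = 75.00°.
cos θ_z = sin φ sin δ + cos φ cos δ cos H = (-0.8838)(-0.3795) + (0.4679)(0.9252)(0.2588) = 0.4474.
θ_z = arccos(0.4474) = 63.42°.

63.4°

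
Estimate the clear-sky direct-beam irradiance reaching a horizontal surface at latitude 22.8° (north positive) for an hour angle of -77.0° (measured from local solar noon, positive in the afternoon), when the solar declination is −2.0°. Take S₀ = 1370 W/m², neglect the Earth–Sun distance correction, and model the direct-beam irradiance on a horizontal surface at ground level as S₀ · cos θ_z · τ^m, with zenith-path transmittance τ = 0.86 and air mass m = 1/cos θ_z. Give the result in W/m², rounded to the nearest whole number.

122 W/m²

cos θ_z = sin(22.8°) sin(-2.0°) + cos(22.8°) cos(-2.0°) cos(-77.00°) = -0.0135 + 0.2072 = 0.1937.
Air mass m = 1/cos θ_z = 1/0.1937 = 5.163; τ^m = 0.86^5.163 = 0.4590.
Surface direct beam = 1370 × 0.1937 × 0.4590 = 121.80 W/m².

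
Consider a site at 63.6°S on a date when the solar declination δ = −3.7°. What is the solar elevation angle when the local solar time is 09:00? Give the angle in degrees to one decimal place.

21.8°

Hour angle H = 15° × (9 − 12) = -45.00°.
With φ = -63.6°, δ = -3.7°, H = -45.00°: sin φ sin δ = 0.0578, cos φ cos δ cos H = 0.3137, so cos θ_z = 0.3715.
θ_z = arccos(0.3715) = 68.19°, so the elevation is 90° − 68.19° = 21.81°.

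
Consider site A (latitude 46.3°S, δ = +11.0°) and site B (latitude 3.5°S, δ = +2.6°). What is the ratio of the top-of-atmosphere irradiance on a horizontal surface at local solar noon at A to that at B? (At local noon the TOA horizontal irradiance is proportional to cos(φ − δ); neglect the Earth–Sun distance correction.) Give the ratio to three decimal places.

0.543

A: cos θ_z = cos(-46.3° − (11.0°)) = 0.5402.
B: cos θ_z = cos(-3.5° − (2.6°)) = 0.9943.
Ratio A/B = 0.5402 / 0.9943 = 0.5433.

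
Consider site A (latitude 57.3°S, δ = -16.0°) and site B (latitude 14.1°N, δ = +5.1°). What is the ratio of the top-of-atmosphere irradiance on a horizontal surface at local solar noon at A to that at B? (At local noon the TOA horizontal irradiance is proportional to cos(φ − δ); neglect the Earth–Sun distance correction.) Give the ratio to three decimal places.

0.761

A: cos θ_z = cos(-57.3° − (-16.0°)) = 0.7513.
B: cos θ_z = cos(14.1° − (5.1°)) = 0.9877.
Ratio A/B = 0.7513 / 0.9877 = 0.7607.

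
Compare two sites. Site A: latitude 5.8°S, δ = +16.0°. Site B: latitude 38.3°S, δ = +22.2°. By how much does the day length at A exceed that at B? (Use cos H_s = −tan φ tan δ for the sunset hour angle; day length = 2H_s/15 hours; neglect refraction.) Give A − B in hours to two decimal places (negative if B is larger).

+2.28 h

A: H_s = arccos(−tan -5.8° · tan 16.0°) = 88.33°, so 2H_s/15 = 11.7773 h.
B: H_s = arccos(−tan -38.3° · tan 22.2°) = 71.20°, so 2H_s/15 = 9.4933 h.
A − B = 11.7773 − 9.4933 = 2.2840 h.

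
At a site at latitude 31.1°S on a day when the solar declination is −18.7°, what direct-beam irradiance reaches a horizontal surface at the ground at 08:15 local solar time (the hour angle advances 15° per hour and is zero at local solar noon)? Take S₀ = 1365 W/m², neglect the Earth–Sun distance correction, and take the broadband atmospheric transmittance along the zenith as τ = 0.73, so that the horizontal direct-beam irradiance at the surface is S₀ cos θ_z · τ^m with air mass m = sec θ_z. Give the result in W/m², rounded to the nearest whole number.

505 W/m²

Hour angle H = 15° × (8.25 − 12) = -56.25°.
With φ = -31.1°, δ = -18.7°, H = -56.25°: sin φ sin δ = 0.1656, cos φ cos δ cos H = 0.4506, so cos θ_z = 0.6162.
Air mass m = 1/cos θ_z = 1/0.6162 = 1.623; τ^m = 0.73^1.623 = 0.6000.
Surface direct beam = 1365 × 0.6162 × 0.6000 = 504.67 W/m².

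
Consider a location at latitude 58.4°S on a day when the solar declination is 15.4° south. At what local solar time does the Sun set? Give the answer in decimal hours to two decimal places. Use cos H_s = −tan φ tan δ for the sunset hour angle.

cos H_s = −tan(-58.4°) · tan(-15.4°) = -0.4477, so H_s = arccos(-0.4477) = 116.60°.
Sunset is at 12 + H_s/15 = 12 + 7.773 = 19.773 h local solar time.

19.77 h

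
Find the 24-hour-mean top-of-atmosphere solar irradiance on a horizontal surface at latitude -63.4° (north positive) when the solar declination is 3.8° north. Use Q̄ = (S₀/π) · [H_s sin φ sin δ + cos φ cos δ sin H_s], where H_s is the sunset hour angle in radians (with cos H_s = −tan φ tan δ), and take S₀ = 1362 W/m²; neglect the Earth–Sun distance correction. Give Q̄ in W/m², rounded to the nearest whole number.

155 W/m²

cos H_s = −tan(-63.4°) · tan(3.8°) = 0.1326, so H_s = arccos(0.1326) = 82.38°. In radians, H_s = 1.4378.
H_s sin φ sin δ = 1.4378 × -0.8942 × 0.0663 = -0.0852.
cos φ cos δ sin H_s = 0.4478 × 0.9978 × 0.9912 = 0.4429.
Q̄ = (1362/π) × (-0.0852 + 0.4429) = 433.54 × 0.3577 = 155.08 W/m².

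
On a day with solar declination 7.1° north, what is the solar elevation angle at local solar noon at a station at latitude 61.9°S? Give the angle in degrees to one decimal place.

21.0°

At local solar noon the hour angle is zero, so the elevation is 90° − |φ − δ| = 90° − |-61.9° − (7.1°)| = 90° − 69.0° = 21.0°.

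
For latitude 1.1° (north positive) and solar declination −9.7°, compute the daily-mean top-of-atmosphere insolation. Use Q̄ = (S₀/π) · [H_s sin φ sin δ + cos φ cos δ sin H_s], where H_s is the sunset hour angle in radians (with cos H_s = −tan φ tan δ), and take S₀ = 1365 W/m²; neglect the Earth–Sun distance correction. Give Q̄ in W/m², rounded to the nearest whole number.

426 W/m²

The sunset hour angle satisfies cos H_s = −tan φ tan δ = 0.0033, giving H_s = 89.81°. In radians, H_s = 1.5675.
H_s sin φ sin δ = 1.5675 × 0.0192 × -0.1685 = -0.0051.
cos φ cos δ sin H_s = 0.9998 × 0.9857 × 1.0000 = 0.9855.
Q̄ = (1365/π) × (-0.0051 + 0.9855) = 434.49 × 0.9804 = 425.97 W/m².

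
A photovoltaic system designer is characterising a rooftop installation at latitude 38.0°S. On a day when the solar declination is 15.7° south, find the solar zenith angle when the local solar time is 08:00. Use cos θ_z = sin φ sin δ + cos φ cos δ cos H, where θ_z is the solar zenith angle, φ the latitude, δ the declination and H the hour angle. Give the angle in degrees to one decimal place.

56.9°

Hour angle H = 15° × (8 − 12) = -60.00°.
cos θ_z = sin φ sin δ + cos φ cos δ cos H = (-0.6157)(-0.2706) + (0.7880)(0.9627)(0.5000) = 0.5459.
θ_z = arccos(0.5459) = 56.91°.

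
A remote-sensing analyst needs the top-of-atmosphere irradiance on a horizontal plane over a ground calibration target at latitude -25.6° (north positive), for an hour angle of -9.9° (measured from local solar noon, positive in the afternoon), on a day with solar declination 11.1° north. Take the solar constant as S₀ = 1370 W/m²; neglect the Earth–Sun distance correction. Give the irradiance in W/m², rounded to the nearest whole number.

With φ = -25.6°, δ = 11.1°, H = -9.90°: sin φ sin δ = -0.0832, cos φ cos δ cos H = 0.8718, so cos θ_z = 0.7886.
Top-of-atmosphere irradiance = S₀ cos θ_z = 1370 × 0.7886 = 1080.38 W/m².

1080 W/m²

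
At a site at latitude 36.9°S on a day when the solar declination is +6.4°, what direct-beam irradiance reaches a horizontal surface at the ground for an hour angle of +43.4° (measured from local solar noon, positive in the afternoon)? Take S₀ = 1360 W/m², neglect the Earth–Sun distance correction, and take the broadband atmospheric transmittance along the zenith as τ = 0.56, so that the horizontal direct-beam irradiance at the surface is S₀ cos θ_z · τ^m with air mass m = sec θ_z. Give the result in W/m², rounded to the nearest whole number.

With φ = -36.9°, δ = 6.4°, H = 43.40°: sin φ sin δ = -0.0669, cos φ cos δ cos H = 0.5774, so cos θ_z = 0.5105.
Air mass m = 1/cos θ_z = 1/0.5105 = 1.959; τ^m = 0.56^1.959 = 0.3211.
Surface direct beam = 1360 × 0.5105 × 0.3211 = 222.93 W/m².

223 W/m²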